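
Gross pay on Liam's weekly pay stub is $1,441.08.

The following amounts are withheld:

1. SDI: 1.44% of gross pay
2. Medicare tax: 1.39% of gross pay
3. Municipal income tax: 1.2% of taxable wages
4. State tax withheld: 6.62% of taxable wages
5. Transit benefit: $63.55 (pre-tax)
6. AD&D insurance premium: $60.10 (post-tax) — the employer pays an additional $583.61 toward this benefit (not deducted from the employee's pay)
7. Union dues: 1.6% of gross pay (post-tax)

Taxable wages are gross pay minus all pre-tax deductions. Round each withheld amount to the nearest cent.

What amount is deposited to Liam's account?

$1,145.87

Transit benefit: $63.55
Taxable wages = $1,441.08 − $63.55 = $1,377.53
Municipal income tax: $1,377.53 × 0.012 = $16.53
State tax withheld: $1,377.53 × 0.0662 = $91.19
Medicare tax: $1,441.08 × 0.0139 = $20.03
SDI: $1,441.08 × 0.0144 = $20.75
Union dues: $1,441.08 × 0.016 = $23.06
AD&D insurance premium: $60.10
(Employer's $583.61 toward AD&D insurance premium is not withheld from the employee.)
Total deductions = $63.55 + $16.53 + $91.19 + $20.03 + $20.75 + $23.06 + $60.10 = $295.21
Net pay = $1,441.08 − $295.21 = $1,145.87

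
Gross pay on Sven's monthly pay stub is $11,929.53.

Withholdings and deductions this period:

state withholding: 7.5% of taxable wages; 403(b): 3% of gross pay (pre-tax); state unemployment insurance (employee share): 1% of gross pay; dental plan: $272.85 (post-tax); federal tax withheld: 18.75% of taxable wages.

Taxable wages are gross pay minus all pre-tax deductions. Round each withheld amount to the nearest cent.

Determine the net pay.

$8,141.94

403(b): $11,929.53 × 0.03 = $357.89
Taxable wages = $11,929.53 − $357.89 = $11,571.64
State withholding: $11,571.64 × 0.075 = $867.87
Federal tax withheld: $11,571.64 × 0.1875 = $2,169.68
State unemployment insurance (employee share): $11,929.53 × 0.01 = $119.30
Dental plan: $272.85
Total deductions = $357.89 + $867.87 + $2,169.68 + $119.30 + $272.85 = $3,787.59
Net pay = $11,929.53 − $3,787.59 = $8,141.94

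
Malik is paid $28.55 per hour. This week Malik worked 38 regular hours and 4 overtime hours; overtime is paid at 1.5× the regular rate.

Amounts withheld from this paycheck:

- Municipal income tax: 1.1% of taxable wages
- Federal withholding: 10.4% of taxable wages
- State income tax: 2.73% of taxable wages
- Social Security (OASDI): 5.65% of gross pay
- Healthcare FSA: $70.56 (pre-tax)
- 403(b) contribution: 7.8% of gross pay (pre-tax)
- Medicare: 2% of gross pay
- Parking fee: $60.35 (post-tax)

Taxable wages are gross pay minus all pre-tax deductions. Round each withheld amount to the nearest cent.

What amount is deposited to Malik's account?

$776.44

Regular pay: 38 × $28.55 = $1084.90
Overtime pay: 4 × $28.55 × 1.5 = $171.30
Gross pay = $1084.90 + $171.30 = $1256.20
Healthcare FSA: $70.56
403(b) contribution: $1256.20 × 0.078 = $97.98
Pre-tax total = $70.56 + $97.98 = $168.54
Taxable wages = $1256.20 − $168.54 = $1087.66
Federal withholding: $1087.66 × 0.104 = $113.12
State income tax: $1087.66 × 0.0273 = $29.69
Municipal income tax: $1087.66 × 0.011 = $11.96
Medicare: $1256.20 × 0.02 = $25.12
Social Security (OASDI): $1256.20 × 0.0565 = $70.98
Parking fee: $60.35
Total deductions = $70.56 + $97.98 + $113.12 + $29.69 + $11.96 + $25.12 + $70.98 + $60.35 = $479.76
Net pay = $1256.20 − $479.76 = $776.44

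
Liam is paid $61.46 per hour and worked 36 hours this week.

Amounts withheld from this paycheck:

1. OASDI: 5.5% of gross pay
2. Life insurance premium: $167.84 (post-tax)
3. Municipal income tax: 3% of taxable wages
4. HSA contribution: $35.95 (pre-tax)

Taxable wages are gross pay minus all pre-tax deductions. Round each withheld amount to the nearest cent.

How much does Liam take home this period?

Gross pay: 36 × $61.46 = $2,212.56
HSA contribution: $35.95
Taxable wages = $2,212.56 − $35.95 = $2,176.61
Municipal income tax: $2,176.61 × 0.03 = $65.30
OASDI: $2,212.56 × 0.055 = $121.69
Life insurance premium: $167.84
Total deductions = $35.95 + $65.30 + $121.69 + $167.84 = $390.78
Net pay = $2,212.56 − $390.78 = $1,821.78

$1,821.78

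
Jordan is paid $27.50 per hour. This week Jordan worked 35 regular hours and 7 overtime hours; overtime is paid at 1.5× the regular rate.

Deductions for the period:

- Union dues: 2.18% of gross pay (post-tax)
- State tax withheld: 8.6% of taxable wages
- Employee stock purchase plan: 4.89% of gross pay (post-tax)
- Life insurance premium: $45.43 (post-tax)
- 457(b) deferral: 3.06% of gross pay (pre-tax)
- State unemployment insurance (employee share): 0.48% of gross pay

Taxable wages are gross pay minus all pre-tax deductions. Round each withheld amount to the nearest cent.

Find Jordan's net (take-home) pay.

$968.74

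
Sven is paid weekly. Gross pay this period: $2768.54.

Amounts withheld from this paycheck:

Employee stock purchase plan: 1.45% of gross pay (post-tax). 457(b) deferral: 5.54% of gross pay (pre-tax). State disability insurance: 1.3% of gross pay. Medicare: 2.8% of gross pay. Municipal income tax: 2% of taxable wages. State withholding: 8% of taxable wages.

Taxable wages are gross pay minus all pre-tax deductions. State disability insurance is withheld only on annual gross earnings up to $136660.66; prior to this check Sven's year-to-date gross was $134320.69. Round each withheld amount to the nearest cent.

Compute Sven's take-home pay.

457(b) deferral: $2768.54 × 0.0554 = $153.38
Taxable wages = $2768.54 − $153.38 = $2615.16
State withholding: $2615.16 × 0.08 = $209.21
Municipal income tax: $2615.16 × 0.02 = $52.30
State disability insurance: only $136660.66 − $134320.69 = $2339.97 of this check is subject → $2339.97 × 0.013 = $30.42
Medicare: $2768.54 × 0.028 = $77.52
Employee stock purchase plan: $2768.54 × 0.0145 = $40.14
Total deductions = $153.38 + $209.21 + $52.30 + $30.42 + $77.52 + $40.14 = $562.97
Net pay = $2768.54 − $562.97 = $2205.57

$2205.57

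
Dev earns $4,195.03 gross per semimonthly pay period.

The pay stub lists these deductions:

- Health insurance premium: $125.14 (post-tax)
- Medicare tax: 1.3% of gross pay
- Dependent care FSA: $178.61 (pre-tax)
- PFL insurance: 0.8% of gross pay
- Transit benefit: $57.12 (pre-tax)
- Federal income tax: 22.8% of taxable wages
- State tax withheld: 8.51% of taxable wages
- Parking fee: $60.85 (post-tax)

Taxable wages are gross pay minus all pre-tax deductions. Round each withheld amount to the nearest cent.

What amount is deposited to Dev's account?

Transit benefit: $57.12
Dependent care FSA: $178.61
Pre-tax total = $57.12 + $178.61 = $235.73
Taxable wages = $4,195.03 − $235.73 = $3,959.30
Federal income tax: $3,959.30 × 0.228 = $902.72
State tax withheld: $3,959.30 × 0.0851 = $336.94
PFL insurance: $4,195.03 × 0.008 = $33.56
Medicare tax: $4,195.03 × 0.013 = $54.54
Health insurance premium: $125.14
Parking fee: $60.85
Total deductions = $57.12 + $178.61 + $902.72 + $336.94 + $33.56 + $54.54 + $125.14 + $60.85 = $1,749.48
Net pay = $4,195.03 − $1,749.48 = $2,445.55

$2,445.55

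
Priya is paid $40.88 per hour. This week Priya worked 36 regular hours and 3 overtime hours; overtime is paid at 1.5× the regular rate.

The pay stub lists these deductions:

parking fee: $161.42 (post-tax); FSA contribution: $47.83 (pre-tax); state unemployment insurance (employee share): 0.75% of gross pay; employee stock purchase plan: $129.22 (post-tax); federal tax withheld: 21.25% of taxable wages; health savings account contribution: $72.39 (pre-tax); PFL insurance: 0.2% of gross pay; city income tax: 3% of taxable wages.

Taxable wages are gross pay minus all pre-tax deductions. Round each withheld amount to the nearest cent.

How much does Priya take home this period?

$856.71

Regular pay: 36 × $40.88 = $1,471.68
Overtime pay: 3 × $40.88 × 1.5 = $183.96
Gross pay = $1,471.68 + $183.96 = $1,655.64
Health savings account contribution: $72.39
FSA contribution: $47.83
Pre-tax total = $72.39 + $47.83 = $120.22
Taxable wages = $1,655.64 − $120.22 = $1,535.42
Federal tax withheld: $1,535.42 × 0.2125 = $326.28
City income tax: $1,535.42 × 0.03 = $46.06
State unemployment insurance (employee share): $1,655.64 × 0.0075 = $12.42
PFL insurance: $1,655.64 × 0.002 = $3.31
Parking fee: $161.42
Employee stock purchase plan: $129.22
Total deductions = $72.39 + $47.83 + $326.28 + $46.06 + $12.42 + $3.31 + $161.42 + $129.22 = $798.93
Net pay = $1,655.64 − $798.93 = $856.71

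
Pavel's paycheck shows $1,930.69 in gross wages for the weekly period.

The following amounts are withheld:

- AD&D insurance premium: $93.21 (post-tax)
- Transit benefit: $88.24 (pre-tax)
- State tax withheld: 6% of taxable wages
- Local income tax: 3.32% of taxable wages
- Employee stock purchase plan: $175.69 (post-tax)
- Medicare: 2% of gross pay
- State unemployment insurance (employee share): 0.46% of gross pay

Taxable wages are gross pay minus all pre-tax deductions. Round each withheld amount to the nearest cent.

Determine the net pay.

Transit benefit: $88.24
Taxable wages = $1,930.69 − $88.24 = $1,842.45
Local income tax: $1,842.45 × 0.0332 = $61.17
State tax withheld: $1,842.45 × 0.06 = $110.55
Medicare: $1,930.69 × 0.02 = $38.61
State unemployment insurance (employee share): $1,930.69 × 0.0046 = $8.88
Employee stock purchase plan: $175.69
AD&D insurance premium: $93.21
Total deductions = $88.24 + $61.17 + $110.55 + $38.61 + $8.88 + $175.69 + $93.21 = $576.35
Net pay = $1,930.69 − $576.35 = $1,354.34

$1,354.34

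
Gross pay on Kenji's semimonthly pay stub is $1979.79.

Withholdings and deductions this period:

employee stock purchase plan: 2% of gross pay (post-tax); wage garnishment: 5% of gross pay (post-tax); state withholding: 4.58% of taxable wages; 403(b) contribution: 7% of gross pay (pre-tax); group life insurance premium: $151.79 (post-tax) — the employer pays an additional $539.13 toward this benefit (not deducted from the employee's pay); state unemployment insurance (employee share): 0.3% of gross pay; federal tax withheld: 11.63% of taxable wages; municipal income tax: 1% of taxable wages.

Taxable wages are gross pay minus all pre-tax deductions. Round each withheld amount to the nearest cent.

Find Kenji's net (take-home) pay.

403(b) contribution: $1979.79 × 0.07 = $138.59
Taxable wages = $1979.79 − $138.59 = $1841.20
State withholding: $1841.20 × 0.0458 = $84.33
Municipal income tax: $1841.20 × 0.01 = $18.41
Federal tax withheld: $1841.20 × 0.1163 = $214.13
State unemployment insurance (employee share): $1979.79 × 0.003 = $5.94
Employee stock purchase plan: $1979.79 × 0.02 = $39.60
Wage garnishment: $1979.79 × 0.05 = $98.99
Group life insurance premium: $151.79
(Employer's $539.13 toward group life insurance premium is not withheld from the employee.)
Total deductions = $138.59 + $84.33 + $18.41 + $214.13 + $5.94 + $39.60 + $98.99 + $151.79 = $751.78
Net pay = $1979.79 − $751.78 = $1228.01

$1228.01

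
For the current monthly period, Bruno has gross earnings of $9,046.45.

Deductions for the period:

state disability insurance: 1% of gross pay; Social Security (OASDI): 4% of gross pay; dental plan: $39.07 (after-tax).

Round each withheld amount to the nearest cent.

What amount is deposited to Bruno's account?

$8,555.06

Social Security (OASDI): $9,046.45 × 0.04 = $361.86
State disability insurance: $9,046.45 × 0.01 = $90.46
Dental plan: $39.07
Total deductions = $361.86 + $90.46 + $39.07 = $491.39
Net pay = $9,046.45 − $491.39 = $8,555.06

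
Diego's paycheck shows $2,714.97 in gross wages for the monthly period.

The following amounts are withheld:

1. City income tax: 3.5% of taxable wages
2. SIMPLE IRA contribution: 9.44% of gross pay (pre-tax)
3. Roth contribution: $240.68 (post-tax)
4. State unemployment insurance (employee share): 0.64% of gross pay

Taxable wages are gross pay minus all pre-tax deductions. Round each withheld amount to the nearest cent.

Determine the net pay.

SIMPLE IRA contribution: $2,714.97 × 0.0944 = $256.29
Taxable wages = $2,714.97 − $256.29 = $2,458.68
City income tax: $2,458.68 × 0.035 = $86.05
State unemployment insurance (employee share): $2,714.97 × 0.0064 = $17.38
Roth contribution: $240.68
Total deductions = $256.29 + $86.05 + $17.38 + $240.68 = $600.40
Net pay = $2,714.97 − $600.40 = $2,114.57

$2,114.57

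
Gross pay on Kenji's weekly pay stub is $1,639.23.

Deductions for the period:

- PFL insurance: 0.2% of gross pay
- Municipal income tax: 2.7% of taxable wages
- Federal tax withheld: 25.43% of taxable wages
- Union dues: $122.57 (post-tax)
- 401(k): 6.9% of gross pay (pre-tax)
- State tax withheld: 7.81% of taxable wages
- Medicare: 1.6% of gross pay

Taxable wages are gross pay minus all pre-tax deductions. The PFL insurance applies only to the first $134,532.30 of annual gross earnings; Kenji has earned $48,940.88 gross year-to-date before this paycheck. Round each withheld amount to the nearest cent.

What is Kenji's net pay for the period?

401(k): $1,639.23 × 0.069 = $113.11
Taxable wages = $1,639.23 − $113.11 = $1,526.12
Municipal income tax: $1,526.12 × 0.027 = $41.21
State tax withheld: $1,526.12 × 0.0781 = $119.19
Federal tax withheld: $1,526.12 × 0.2543 = $388.09
PFL insurance: cap not yet reached, full $1,639.23 is subject → $1,639.23 × 0.002 = $3.28
Medicare: $1,639.23 × 0.016 = $26.23
Union dues: $122.57
Total deductions = $113.11 + $41.21 + $119.19 + $388.09 + $3.28 + $26.23 + $122.57 = $813.68
Net pay = $1,639.23 − $813.68 = $825.55

$825.55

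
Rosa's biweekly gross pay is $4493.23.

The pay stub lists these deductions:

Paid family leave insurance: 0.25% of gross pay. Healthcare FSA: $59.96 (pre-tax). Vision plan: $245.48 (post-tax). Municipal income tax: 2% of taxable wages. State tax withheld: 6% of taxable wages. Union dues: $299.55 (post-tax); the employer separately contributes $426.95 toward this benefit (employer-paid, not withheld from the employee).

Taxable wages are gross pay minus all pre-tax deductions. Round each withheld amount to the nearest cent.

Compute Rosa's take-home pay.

$3522.34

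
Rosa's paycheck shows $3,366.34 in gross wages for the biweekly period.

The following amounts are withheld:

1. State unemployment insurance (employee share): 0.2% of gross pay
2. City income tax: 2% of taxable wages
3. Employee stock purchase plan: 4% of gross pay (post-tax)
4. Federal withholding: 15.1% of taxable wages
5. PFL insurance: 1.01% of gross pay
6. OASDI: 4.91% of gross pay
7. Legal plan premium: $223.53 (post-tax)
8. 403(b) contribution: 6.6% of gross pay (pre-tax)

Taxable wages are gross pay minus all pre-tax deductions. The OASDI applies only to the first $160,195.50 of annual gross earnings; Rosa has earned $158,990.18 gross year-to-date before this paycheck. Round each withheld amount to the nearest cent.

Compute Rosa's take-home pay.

$2,148.42

403(b) contribution: $3,366.34 × 0.066 = $222.18
Taxable wages = $3,366.34 − $222.18 = $3,144.16
City income tax: $3,144.16 × 0.02 = $62.88
Federal withholding: $3,144.16 × 0.151 = $474.77
PFL insurance: $3,366.34 × 0.0101 = $34.00
OASDI: only $160,195.50 − $158,990.18 = $1,205.32 of this check is subject → $1,205.32 × 0.0491 = $59.18
State unemployment insurance (employee share): $3,366.34 × 0.002 = $6.73
Employee stock purchase plan: $3,366.34 × 0.04 = $134.65
Legal plan premium: $223.53
Total deductions = $222.18 + $62.88 + $474.77 + $34.00 + $59.18 + $6.73 + $134.65 + $223.53 = $1,217.92
Net pay = $3,366.34 − $1,217.92 = $2,148.42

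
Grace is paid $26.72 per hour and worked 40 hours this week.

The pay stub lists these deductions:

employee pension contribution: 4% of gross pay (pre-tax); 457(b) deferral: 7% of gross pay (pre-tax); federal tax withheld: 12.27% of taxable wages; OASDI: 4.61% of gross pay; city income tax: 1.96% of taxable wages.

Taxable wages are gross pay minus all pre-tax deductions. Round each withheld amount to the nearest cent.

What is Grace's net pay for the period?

Gross pay: 40 × $26.72 = $1,068.80
457(b) deferral: $1,068.80 × 0.07 = $74.82
Employee pension contribution: $1,068.80 × 0.04 = $42.75
Pre-tax total = $74.82 + $42.75 = $117.57
Taxable wages = $1,068.80 − $117.57 = $951.23
City income tax: $951.23 × 0.0196 = $18.64
Federal tax withheld: $951.23 × 0.1227 = $116.72
OASDI: $1,068.80 × 0.0461 = $49.27
Total deductions = $74.82 + $42.75 + $18.64 + $116.72 + $49.27 = $302.20
Net pay = $1,068.80 − $302.20 = $766.60

$766.60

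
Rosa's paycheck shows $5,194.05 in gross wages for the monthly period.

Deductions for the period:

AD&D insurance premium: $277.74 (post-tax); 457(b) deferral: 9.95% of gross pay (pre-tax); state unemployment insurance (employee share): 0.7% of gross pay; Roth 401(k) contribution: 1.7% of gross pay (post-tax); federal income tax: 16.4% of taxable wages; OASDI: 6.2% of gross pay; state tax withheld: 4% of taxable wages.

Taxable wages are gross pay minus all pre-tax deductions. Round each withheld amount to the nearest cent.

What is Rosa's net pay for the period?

$2,998.65

457(b) deferral: $5,194.05 × 0.0995 = $516.81
Taxable wages = $5,194.05 − $516.81 = $4,677.24
Federal income tax: $4,677.24 × 0.164 = $767.07
State tax withheld: $4,677.24 × 0.04 = $187.09
State unemployment insurance (employee share): $5,194.05 × 0.007 = $36.36
OASDI: $5,194.05 × 0.062 = $322.03
Roth 401(k) contribution: $5,194.05 × 0.017 = $88.30
AD&D insurance premium: $277.74
Total deductions = $516.81 + $767.07 + $187.09 + $36.36 + $322.03 + $88.30 + $277.74 = $2,195.40
Net pay = $5,194.05 − $2,195.40 = $2,998.65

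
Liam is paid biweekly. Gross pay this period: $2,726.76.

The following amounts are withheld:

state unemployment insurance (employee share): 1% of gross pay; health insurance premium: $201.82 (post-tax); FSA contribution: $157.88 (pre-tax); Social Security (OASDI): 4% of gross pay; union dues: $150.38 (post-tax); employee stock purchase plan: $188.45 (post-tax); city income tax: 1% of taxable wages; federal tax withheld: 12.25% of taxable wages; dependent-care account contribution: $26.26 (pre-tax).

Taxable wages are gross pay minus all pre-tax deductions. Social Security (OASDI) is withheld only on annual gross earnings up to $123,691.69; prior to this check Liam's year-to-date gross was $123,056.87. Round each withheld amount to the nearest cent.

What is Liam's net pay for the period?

$1,612.41

FSA contribution: $157.88
Dependent-care account contribution: $26.26
Pre-tax total = $157.88 + $26.26 = $184.14
Taxable wages = $2,726.76 − $184.14 = $2,542.62
Federal tax withheld: $2,542.62 × 0.1225 = $311.47
City income tax: $2,542.62 × 0.01 = $25.43
Social Security (OASDI): only $123,691.69 − $123,056.87 = $634.82 of this check is subject → $634.82 × 0.04 = $25.39
State unemployment insurance (employee share): $2,726.76 × 0.01 = $27.27
Employee stock purchase plan: $188.45
Health insurance premium: $201.82
Union dues: $150.38
Total deductions = $157.88 + $26.26 + $311.47 + $25.43 + $25.39 + $27.27 + $188.45 + $201.82 + $150.38 = $1,114.35
Net pay = $2,726.76 − $1,114.35 = $1,612.41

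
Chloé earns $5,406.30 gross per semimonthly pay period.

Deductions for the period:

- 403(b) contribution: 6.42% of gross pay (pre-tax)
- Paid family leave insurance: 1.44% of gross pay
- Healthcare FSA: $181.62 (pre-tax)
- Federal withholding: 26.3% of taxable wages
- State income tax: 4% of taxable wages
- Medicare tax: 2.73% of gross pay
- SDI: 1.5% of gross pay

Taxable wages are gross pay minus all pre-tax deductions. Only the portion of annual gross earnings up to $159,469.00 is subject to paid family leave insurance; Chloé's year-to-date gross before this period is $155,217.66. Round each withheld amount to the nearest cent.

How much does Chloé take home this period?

403(b) contribution: $5,406.30 × 0.0642 = $347.08
Healthcare FSA: $181.62
Pre-tax total = $347.08 + $181.62 = $528.70
Taxable wages = $5,406.30 − $528.70 = $4,877.60
Federal withholding: $4,877.60 × 0.263 = $1,282.81
State income tax: $4,877.60 × 0.04 = $195.10
Medicare tax: $5,406.30 × 0.0273 = $147.59
Paid family leave insurance: only $159,469.00 − $155,217.66 = $4,251.34 of this check is subject → $4,251.34 × 0.0144 = $61.22
SDI: $5,406.30 × 0.015 = $81.09
Total deductions = $347.08 + $181.62 + $1,282.81 + $195.10 + $147.59 + $61.22 + $81.09 = $2,296.51
Net pay = $5,406.30 − $2,296.51 = $3,109.79

$3,109.79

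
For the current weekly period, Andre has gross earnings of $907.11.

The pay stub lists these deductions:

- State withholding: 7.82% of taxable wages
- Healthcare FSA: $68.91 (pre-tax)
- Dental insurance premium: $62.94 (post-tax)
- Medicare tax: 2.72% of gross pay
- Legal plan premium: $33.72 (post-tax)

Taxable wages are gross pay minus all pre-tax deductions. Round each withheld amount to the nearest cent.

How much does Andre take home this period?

$651.32

Healthcare FSA: $68.91
Taxable wages = $907.11 − $68.91 = $838.20
State withholding: $838.20 × 0.0782 = $65.55
Medicare tax: $907.11 × 0.0272 = $24.67
Legal plan premium: $33.72
Dental insurance premium: $62.94
Total deductions = $68.91 + $65.55 + $24.67 + $33.72 + $62.94 = $255.79
Net pay = $907.11 − $255.79 = $651.32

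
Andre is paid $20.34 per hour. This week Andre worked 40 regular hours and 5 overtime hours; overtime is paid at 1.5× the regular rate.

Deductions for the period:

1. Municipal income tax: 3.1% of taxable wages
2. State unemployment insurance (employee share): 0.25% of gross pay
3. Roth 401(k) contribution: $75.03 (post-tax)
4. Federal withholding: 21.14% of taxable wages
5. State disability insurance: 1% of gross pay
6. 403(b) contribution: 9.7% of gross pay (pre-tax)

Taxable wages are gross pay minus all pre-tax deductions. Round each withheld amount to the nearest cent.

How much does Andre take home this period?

Regular pay: 40 × $20.34 = $813.60
Overtime pay: 5 × $20.34 × 1.5 = $152.55
Gross pay = $813.60 + $152.55 = $966.15
403(b) contribution: $966.15 × 0.097 = $93.72
Taxable wages = $966.15 − $93.72 = $872.43
Federal withholding: $872.43 × 0.2114 = $184.43
Municipal income tax: $872.43 × 0.031 = $27.05
State unemployment insurance (employee share): $966.15 × 0.0025 = $2.42
State disability insurance: $966.15 × 0.01 = $9.66
Roth 401(k) contribution: $75.03
Total deductions = $93.72 + $184.43 + $27.05 + $2.42 + $9.66 + $75.03 = $392.31
Net pay = $966.15 − $392.31 = $573.84

$573.84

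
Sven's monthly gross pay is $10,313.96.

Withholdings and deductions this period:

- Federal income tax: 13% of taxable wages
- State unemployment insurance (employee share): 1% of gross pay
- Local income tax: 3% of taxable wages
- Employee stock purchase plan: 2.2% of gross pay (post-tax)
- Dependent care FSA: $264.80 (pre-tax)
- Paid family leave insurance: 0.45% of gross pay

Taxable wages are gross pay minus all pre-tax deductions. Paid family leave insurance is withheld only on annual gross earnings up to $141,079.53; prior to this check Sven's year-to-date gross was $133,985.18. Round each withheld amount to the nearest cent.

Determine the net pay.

Dependent care FSA: $264.80
Taxable wages = $10,313.96 − $264.80 = $10,049.16
Local income tax: $10,049.16 × 0.03 = $301.47
Federal income tax: $10,049.16 × 0.13 = $1,306.39
State unemployment insurance (employee share): $10,313.96 × 0.01 = $103.14
Paid family leave insurance: only $141,079.53 − $133,985.18 = $7,094.35 of this check is subject → $7,094.35 × 0.0045 = $31.92
Employee stock purchase plan: $10,313.96 × 0.022 = $226.91
Total deductions = $264.80 + $301.47 + $1,306.39 + $103.14 + $31.92 + $226.91 = $2,234.63
Net pay = $10,313.96 − $2,234.63 = $8,079.33

$8,079.33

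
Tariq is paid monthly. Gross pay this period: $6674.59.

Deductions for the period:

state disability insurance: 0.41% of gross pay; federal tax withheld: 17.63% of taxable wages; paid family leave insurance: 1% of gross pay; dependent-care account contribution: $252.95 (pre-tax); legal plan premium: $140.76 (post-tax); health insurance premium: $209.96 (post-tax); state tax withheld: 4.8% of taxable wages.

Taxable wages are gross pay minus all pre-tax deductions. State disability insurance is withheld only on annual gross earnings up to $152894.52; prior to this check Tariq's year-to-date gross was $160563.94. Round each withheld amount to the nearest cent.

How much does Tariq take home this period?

$4563.79

Dependent-care account contribution: $252.95
Taxable wages = $6674.59 − $252.95 = $6421.64
State tax withheld: $6421.64 × 0.048 = $308.24
Federal tax withheld: $6421.64 × 0.1763 = $1132.14
Paid family leave insurance: $6674.59 × 0.01 = $66.75
State disability insurance: annual cap $152894.52 already reached (YTD $160563.94), so $0.00
Legal plan premium: $140.76
Health insurance premium: $209.96
Total deductions = $252.95 + $308.24 + $1132.14 + $66.75 + $0.00 + $140.76 + $209.96 = $2110.80
Net pay = $6674.59 − $2110.80 = $4563.79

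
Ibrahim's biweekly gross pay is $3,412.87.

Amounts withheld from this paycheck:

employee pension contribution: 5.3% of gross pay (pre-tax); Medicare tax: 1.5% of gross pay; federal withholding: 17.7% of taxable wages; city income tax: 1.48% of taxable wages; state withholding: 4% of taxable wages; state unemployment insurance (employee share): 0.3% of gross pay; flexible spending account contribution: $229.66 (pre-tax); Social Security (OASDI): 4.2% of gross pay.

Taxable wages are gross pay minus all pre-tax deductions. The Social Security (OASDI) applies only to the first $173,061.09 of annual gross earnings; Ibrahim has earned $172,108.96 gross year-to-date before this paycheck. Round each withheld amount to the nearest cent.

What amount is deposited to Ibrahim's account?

Employee pension contribution: $3,412.87 × 0.053 = $180.88
Flexible spending account contribution: $229.66
Pre-tax total = $180.88 + $229.66 = $410.54
Taxable wages = $3,412.87 − $410.54 = $3,002.33
City income tax: $3,002.33 × 0.0148 = $44.43
State withholding: $3,002.33 × 0.04 = $120.09
Federal withholding: $3,002.33 × 0.177 = $531.41
State unemployment insurance (employee share): $3,412.87 × 0.003 = $10.24
Medicare tax: $3,412.87 × 0.015 = $51.19
Social Security (OASDI): only $173,061.09 − $172,108.96 = $952.13 of this check is subject → $952.13 × 0.042 = $39.99
Total deductions = $180.88 + $229.66 + $44.43 + $120.09 + $531.41 + $10.24 + $51.19 + $39.99 = $1,207.89
Net pay = $3,412.87 − $1,207.89 = $2,204.98

$2,204.98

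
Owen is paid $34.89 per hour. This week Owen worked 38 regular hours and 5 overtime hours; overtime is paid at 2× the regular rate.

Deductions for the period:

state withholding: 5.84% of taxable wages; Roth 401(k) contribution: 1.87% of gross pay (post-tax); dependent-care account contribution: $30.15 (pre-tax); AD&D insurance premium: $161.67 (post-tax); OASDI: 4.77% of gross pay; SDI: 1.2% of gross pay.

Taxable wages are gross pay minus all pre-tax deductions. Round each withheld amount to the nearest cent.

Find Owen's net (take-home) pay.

$1255.56

Regular pay: 38 × $34.89 = $1325.82
Overtime pay: 5 × $34.89 × 2 = $348.90
Gross pay = $1325.82 + $348.90 = $1674.72
Dependent-care account contribution: $30.15
Taxable wages = $1674.72 − $30.15 = $1644.57
State withholding: $1644.57 × 0.0584 = $96.04
SDI: $1674.72 × 0.012 = $20.10
OASDI: $1674.72 × 0.0477 = $79.88
AD&D insurance premium: $161.67
Roth 401(k) contribution: $1674.72 × 0.0187 = $31.32
Total deductions = $30.15 + $96.04 + $20.10 + $79.88 + $161.67 + $31.32 = $419.16
Net pay = $1674.72 − $419.16 = $1255.56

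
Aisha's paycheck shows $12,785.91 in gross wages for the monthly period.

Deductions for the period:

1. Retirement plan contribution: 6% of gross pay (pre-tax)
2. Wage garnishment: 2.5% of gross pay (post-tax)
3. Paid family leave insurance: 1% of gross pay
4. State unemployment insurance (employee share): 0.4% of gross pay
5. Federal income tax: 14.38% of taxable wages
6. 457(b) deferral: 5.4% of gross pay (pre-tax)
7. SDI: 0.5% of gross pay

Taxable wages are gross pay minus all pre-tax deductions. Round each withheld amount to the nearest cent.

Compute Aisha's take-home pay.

$9,136.73

Retirement plan contribution: $12,785.91 × 0.06 = $767.15
457(b) deferral: $12,785.91 × 0.054 = $690.44
Pre-tax total = $767.15 + $690.44 = $1,457.59
Taxable wages = $12,785.91 − $1,457.59 = $11,328.32
Federal income tax: $11,328.32 × 0.1438 = $1,629.01
Paid family leave insurance: $12,785.91 × 0.01 = $127.86
State unemployment insurance (employee share): $12,785.91 × 0.004 = $51.14
SDI: $12,785.91 × 0.005 = $63.93
Wage garnishment: $12,785.91 × 0.025 = $319.65
Total deductions = $767.15 + $690.44 + $1,629.01 + $127.86 + $51.14 + $63.93 + $319.65 = $3,649.18
Net pay = $12,785.91 − $3,649.18 = $9,136.73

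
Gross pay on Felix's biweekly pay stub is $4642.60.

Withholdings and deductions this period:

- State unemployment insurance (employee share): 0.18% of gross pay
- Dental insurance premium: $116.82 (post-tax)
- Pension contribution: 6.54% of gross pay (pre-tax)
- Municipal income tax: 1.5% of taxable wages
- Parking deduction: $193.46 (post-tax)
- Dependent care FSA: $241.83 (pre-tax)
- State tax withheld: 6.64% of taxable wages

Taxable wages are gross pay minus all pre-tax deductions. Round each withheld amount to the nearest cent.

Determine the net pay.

$3444.99

Dependent care FSA: $241.83
Pension contribution: $4642.60 × 0.0654 = $303.63
Pre-tax total = $241.83 + $303.63 = $545.46
Taxable wages = $4642.60 − $545.46 = $4097.14
State tax withheld: $4097.14 × 0.0664 = $272.05
Municipal income tax: $4097.14 × 0.015 = $61.46
State unemployment insurance (employee share): $4642.60 × 0.0018 = $8.36
Parking deduction: $193.46
Dental insurance premium: $116.82
Total deductions = $241.83 + $303.63 + $272.05 + $61.46 + $8.36 + $193.46 + $116.82 = $1197.61
Net pay = $4642.60 − $1197.61 = $3444.99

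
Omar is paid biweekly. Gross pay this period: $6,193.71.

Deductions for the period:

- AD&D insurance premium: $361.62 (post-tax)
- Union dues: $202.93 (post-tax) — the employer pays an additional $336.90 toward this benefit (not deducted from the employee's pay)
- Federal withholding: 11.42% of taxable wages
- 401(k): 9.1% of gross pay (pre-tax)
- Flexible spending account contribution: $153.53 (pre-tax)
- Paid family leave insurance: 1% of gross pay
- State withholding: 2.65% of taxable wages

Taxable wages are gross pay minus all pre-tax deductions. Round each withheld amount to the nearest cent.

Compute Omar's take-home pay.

401(k): $6,193.71 × 0.091 = $563.63
Flexible spending account contribution: $153.53
Pre-tax total = $563.63 + $153.53 = $717.16
Taxable wages = $6,193.71 − $717.16 = $5,476.55
State withholding: $5,476.55 × 0.0265 = $145.13
Federal withholding: $5,476.55 × 0.1142 = $625.42
Paid family leave insurance: $6,193.71 × 0.01 = $61.94
AD&D insurance premium: $361.62
Union dues: $202.93
(Employer's $336.90 toward union dues is not withheld from the employee.)
Total deductions = $563.63 + $153.53 + $145.13 + $625.42 + $61.94 + $361.62 + $202.93 = $2,114.20
Net pay = $6,193.71 − $2,114.20 = $4,079.51

$4,079.51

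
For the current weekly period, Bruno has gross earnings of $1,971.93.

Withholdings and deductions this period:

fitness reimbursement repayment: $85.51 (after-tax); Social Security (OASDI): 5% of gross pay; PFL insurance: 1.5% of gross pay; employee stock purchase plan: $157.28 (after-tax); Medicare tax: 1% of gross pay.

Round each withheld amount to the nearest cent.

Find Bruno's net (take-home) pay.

$1,581.24

Social Security (OASDI): $1,971.93 × 0.05 = $98.60
Medicare tax: $1,971.93 × 0.01 = $19.72
PFL insurance: $1,971.93 × 0.015 = $29.58
Employee stock purchase plan: $157.28
Fitness reimbursement repayment: $85.51
Total deductions = $98.60 + $19.72 + $29.58 + $157.28 + $85.51 = $390.69
Net pay = $1,971.93 − $390.69 = $1,581.24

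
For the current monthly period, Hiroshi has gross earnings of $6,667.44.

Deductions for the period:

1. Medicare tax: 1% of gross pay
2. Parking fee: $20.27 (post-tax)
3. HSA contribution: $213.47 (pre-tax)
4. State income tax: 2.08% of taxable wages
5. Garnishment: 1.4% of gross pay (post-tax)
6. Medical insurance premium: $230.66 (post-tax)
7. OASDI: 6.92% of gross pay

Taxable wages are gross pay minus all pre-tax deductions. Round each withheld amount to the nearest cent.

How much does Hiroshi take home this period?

HSA contribution: $213.47
Taxable wages = $6,667.44 − $213.47 = $6,453.97
State income tax: $6,453.97 × 0.0208 = $134.24
OASDI: $6,667.44 × 0.0692 = $461.39
Medicare tax: $6,667.44 × 0.01 = $66.67
Medical insurance premium: $230.66
Garnishment: $6,667.44 × 0.014 = $93.34
Parking fee: $20.27
Total deductions = $213.47 + $134.24 + $461.39 + $66.67 + $230.66 + $93.34 + $20.27 = $1,220.04
Net pay = $6,667.44 − $1,220.04 = $5,447.40

$5,447.40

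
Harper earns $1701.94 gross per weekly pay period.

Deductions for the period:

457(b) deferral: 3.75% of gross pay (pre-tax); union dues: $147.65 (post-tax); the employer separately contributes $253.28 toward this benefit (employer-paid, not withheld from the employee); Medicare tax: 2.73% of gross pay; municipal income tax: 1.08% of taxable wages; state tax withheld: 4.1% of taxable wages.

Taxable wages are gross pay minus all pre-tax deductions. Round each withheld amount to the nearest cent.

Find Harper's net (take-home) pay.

457(b) deferral: $1701.94 × 0.0375 = $63.82
Taxable wages = $1701.94 − $63.82 = $1638.12
State tax withheld: $1638.12 × 0.041 = $67.16
Municipal income tax: $1638.12 × 0.0108 = $17.69
Medicare tax: $1701.94 × 0.0273 = $46.46
Union dues: $147.65
(Employer's $253.28 toward union dues is not withheld from the employee.)
Total deductions = $63.82 + $67.16 + $17.69 + $46.46 + $147.65 = $342.78
Net pay = $1701.94 − $342.78 = $1359.16

$1359.16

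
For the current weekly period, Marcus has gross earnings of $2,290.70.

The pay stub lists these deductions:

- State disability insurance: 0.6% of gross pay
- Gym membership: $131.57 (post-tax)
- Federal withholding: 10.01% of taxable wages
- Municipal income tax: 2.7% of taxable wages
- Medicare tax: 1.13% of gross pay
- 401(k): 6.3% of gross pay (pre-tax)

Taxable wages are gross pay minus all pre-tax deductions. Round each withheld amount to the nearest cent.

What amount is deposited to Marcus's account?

$1,702.40

401(k): $2,290.70 × 0.063 = $144.31
Taxable wages = $2,290.70 − $144.31 = $2,146.39
Municipal income tax: $2,146.39 × 0.027 = $57.95
Federal withholding: $2,146.39 × 0.1001 = $214.85
Medicare tax: $2,290.70 × 0.0113 = $25.88
State disability insurance: $2,290.70 × 0.006 = $13.74
Gym membership: $131.57
Total deductions = $144.31 + $57.95 + $214.85 + $25.88 + $13.74 + $131.57 = $588.30
Net pay = $2,290.70 − $588.30 = $1,702.40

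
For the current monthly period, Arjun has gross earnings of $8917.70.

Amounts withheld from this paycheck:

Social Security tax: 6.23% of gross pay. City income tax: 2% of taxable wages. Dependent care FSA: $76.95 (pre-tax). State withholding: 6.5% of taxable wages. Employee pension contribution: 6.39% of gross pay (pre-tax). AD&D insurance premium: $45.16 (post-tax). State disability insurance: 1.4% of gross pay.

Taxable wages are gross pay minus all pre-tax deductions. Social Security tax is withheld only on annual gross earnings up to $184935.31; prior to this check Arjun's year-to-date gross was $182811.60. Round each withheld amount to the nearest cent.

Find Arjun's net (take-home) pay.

$7265.56

Employee pension contribution: $8917.70 × 0.0639 = $569.84
Dependent care FSA: $76.95
Pre-tax total = $569.84 + $76.95 = $646.79
Taxable wages = $8917.70 − $646.79 = $8270.91
City income tax: $8270.91 × 0.02 = $165.42
State withholding: $8270.91 × 0.065 = $537.61
State disability insurance: $8917.70 × 0.014 = $124.85
Social Security tax: only $184935.31 − $182811.60 = $2123.71 of this check is subject → $2123.71 × 0.0623 = $132.31
AD&D insurance premium: $45.16
Total deductions = $569.84 + $76.95 + $165.42 + $537.61 + $124.85 + $132.31 + $45.16 = $1652.14
Net pay = $8917.70 − $1652.14 = $7265.56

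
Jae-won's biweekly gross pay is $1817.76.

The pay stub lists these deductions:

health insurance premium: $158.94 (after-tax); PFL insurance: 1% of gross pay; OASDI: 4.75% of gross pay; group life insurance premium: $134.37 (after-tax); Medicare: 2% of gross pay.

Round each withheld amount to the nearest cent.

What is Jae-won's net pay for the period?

$1383.57

PFL insurance: $1817.76 × 0.01 = $18.18
OASDI: $1817.76 × 0.0475 = $86.34
Medicare: $1817.76 × 0.02 = $36.36
Group life insurance premium: $134.37
Health insurance premium: $158.94
Total deductions = $18.18 + $86.34 + $36.36 + $134.37 + $158.94 = $434.19
Net pay = $1817.76 − $434.19 = $1383.57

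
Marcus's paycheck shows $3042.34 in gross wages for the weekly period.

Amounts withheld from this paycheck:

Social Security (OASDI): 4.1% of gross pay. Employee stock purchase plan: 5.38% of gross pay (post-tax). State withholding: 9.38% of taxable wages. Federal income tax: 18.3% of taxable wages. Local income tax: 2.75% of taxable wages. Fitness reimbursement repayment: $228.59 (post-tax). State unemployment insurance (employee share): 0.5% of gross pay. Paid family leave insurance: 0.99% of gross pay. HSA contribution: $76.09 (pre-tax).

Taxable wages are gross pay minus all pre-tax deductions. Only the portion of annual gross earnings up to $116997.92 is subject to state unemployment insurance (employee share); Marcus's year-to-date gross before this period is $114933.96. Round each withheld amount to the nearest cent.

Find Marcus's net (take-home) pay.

HSA contribution: $76.09
Taxable wages = $3042.34 − $76.09 = $2966.25
Local income tax: $2966.25 × 0.0275 = $81.57
State withholding: $2966.25 × 0.0938 = $278.23
Federal income tax: $2966.25 × 0.183 = $542.82
Social Security (OASDI): $3042.34 × 0.041 = $124.74
State unemployment insurance (employee share): only $116997.92 − $114933.96 = $2063.96 of this check is subject → $2063.96 × 0.005 = $10.32
Paid family leave insurance: $3042.34 × 0.0099 = $30.12
Fitness reimbursement repayment: $228.59
Employee stock purchase plan: $3042.34 × 0.0538 = $163.68
Total deductions = $76.09 + $81.57 + $278.23 + $542.82 + $124.74 + $10.32 + $30.12 + $228.59 + $163.68 = $1536.16
Net pay = $3042.34 − $1536.16 = $1506.18

$1506.18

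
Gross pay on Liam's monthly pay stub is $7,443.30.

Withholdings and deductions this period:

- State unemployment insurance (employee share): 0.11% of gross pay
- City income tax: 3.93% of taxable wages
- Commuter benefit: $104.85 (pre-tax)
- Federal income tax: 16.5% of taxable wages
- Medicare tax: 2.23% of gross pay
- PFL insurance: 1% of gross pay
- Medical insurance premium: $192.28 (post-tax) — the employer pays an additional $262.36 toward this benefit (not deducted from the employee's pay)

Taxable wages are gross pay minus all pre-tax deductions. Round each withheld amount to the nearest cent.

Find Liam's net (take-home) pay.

$5,398.32

Commuter benefit: $104.85
Taxable wages = $7,443.30 − $104.85 = $7,338.45
Federal income tax: $7,338.45 × 0.165 = $1,210.84
City income tax: $7,338.45 × 0.0393 = $288.40
Medicare tax: $7,443.30 × 0.0223 = $165.99
PFL insurance: $7,443.30 × 0.01 = $74.43
State unemployment insurance (employee share): $7,443.30 × 0.0011 = $8.19
Medical insurance premium: $192.28
(Employer's $262.36 toward medical insurance premium is not withheld from the employee.)
Total deductions = $104.85 + $1,210.84 + $288.40 + $165.99 + $74.43 + $8.19 + $192.28 = $2,044.98
Net pay = $7,443.30 − $2,044.98 = $5,398.32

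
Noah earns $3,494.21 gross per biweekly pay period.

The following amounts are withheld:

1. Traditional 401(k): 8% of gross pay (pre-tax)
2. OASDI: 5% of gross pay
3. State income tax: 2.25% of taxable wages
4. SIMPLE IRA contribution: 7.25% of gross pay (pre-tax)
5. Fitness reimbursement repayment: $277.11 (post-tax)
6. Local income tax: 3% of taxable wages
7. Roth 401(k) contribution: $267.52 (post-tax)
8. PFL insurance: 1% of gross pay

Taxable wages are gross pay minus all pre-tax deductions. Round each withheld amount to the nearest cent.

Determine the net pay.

SIMPLE IRA contribution: $3,494.21 × 0.0725 = $253.33
Traditional 401(k): $3,494.21 × 0.08 = $279.54
Pre-tax total = $253.33 + $279.54 = $532.87
Taxable wages = $3,494.21 − $532.87 = $2,961.34
Local income tax: $2,961.34 × 0.03 = $88.84
State income tax: $2,961.34 × 0.0225 = $66.63
OASDI: $3,494.21 × 0.05 = $174.71
PFL insurance: $3,494.21 × 0.01 = $34.94
Fitness reimbursement repayment: $277.11
Roth 401(k) contribution: $267.52
Total deductions = $253.33 + $279.54 + $88.84 + $66.63 + $174.71 + $34.94 + $277.11 + $267.52 = $1,442.62
Net pay = $3,494.21 − $1,442.62 = $2,051.59

$2,051.59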